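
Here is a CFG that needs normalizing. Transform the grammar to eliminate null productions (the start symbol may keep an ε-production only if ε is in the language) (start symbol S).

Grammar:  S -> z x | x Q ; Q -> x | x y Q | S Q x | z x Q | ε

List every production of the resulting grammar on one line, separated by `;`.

S -> z x | x Q | x; Q -> x | x y Q | x y | S Q x | S x | z x Q | z x

The nullable symbols are {Q}.
ε ∉ L(G), so no ε-production is kept.
Add the nullable-subset variants: S → x Q gives x Q | x. Q → x y Q gives x y Q | x y. Q → S Q x gives S Q x | S x. Q → z x Q gives z x Q | z x.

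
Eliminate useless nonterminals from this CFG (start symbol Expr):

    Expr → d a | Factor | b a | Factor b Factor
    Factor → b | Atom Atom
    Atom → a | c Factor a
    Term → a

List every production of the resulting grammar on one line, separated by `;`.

Expr → d a | Factor | b a | Factor b Factor; Factor → b | Atom Atom; Atom → a | c Factor a

Generating nonterminals: {Atom, Expr, Factor, Term}.
Reachable from Expr after that: {Atom, Expr, Factor}.
Removed useless symbols: {Term} and every production mentioning them.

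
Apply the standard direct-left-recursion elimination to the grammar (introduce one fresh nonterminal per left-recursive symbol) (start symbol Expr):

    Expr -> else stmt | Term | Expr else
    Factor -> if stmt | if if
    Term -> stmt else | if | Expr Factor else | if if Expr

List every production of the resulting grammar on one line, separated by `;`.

Expr -> else stmt Expr1 | Term Expr1; Factor -> if stmt | if if; Term -> stmt else | if | Expr Factor else | if if Expr; Expr1 -> else Expr1 | epsilon

Left recursion appears on Expr.
For Expr: α = {else}, β = {else stmt, Term}. Rewrite as Expr → β Expr1 and Expr1 → α Expr1 | ε.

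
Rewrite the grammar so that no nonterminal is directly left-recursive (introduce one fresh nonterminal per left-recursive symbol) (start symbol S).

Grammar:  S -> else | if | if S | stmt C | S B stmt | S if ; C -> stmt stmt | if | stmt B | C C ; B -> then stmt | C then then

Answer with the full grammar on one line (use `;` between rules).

S -> else S' | if S' | if S S' | stmt C S'; C -> stmt stmt C' | if C' | stmt B C'; B -> then stmt | C then then; S' -> B stmt S' | if S' | ε; C' -> C C' | ε

S, C are directly left-recursive.
For S: α = {B stmt, if}, β = {else, if, if S, stmt C}. Rewrite as S → β S' and S' → α S' | ε.
For C: α = {C}, β = {stmt stmt, if, stmt B}. Rewrite as C → β C' and C' → α C' | ε.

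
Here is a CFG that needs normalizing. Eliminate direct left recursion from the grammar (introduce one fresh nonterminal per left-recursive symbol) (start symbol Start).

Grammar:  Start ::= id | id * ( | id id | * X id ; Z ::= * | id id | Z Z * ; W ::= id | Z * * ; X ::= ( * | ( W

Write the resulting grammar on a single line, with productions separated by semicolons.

Start ::= id | id * ( | id id | * X id; Z ::= * Z1 | id id Z1; W ::= id | Z * *; X ::= ( * | ( W; Z1 ::= Z * Z1 | ε

Directly left-recursive nonterminal: Z.
For Z: α = {Z *}, β = {*, id id}. Rewrite as Z → β Z1 and Z1 → α Z1 | ε.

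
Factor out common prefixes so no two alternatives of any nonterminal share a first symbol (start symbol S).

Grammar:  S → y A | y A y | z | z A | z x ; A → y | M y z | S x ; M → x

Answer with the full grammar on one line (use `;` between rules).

S → z S' | y A S''; A → y | M y z | S x; M → x; S' → epsilon | A | x; S'' → epsilon | y

S has alternatives sharing prefix 'z': factor to S → z S' with S' → ε | A | x.
S has alternatives sharing prefix 'y A': factor to S → y A S'' with S'' → ε | y.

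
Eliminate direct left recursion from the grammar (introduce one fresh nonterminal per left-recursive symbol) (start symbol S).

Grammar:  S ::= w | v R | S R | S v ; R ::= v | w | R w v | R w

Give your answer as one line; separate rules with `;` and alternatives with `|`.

Directly left-recursive nonterminals: S, R.
For S: α = {R, v}, β = {w, v R}. Rewrite as S → β S' and S' → α S' | ε.
For R: α = {w v, w}, β = {v, w}. Rewrite as R → β R' and R' → α R' | ε.

S ::= w S' | v R S'; R ::= v R' | w R'; S' ::= R S' | v S' | ε; R' ::= w v R' | w R' | ε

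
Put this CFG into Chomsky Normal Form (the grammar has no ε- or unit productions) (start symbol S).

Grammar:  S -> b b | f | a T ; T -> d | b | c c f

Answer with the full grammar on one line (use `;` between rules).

S -> X1 X1 | f | X2 T; T -> d | b | X3 Y1; X1 -> b; X2 -> a; X3 -> c; X4 -> f; Y1 -> X3 X4

Introduce a nonterminal for each terminal appearing in a rule of length ≥ 2: X1 → b, X2 → a, X3 → c, X4 → f.
Binarize each right-hand side of length ≥ 3 by chaining fresh nonterminals (Y1, Y2, …): affected rules were T → X3 X3 X4.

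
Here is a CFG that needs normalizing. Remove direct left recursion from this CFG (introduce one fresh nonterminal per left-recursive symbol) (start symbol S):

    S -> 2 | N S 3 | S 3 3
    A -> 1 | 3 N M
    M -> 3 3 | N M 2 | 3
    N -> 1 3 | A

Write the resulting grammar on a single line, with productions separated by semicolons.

S -> 2 S' | N S 3 S'; A -> 1 | 3 N M; M -> 3 3 | N M 2 | 3; N -> 1 3 | A; S' -> 3 3 S' | ε

S is directly left-recursive.
For S: α = {3 3}, β = {2, N S 3}. Rewrite as S → β S' and S' → α S' | ε.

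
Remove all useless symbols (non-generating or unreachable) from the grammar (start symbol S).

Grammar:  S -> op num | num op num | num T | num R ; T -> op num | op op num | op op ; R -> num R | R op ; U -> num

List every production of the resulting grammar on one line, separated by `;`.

Generating nonterminals: {S, T, U}.
Reachable from S after that: {S, T}.
Removed useless symbols: {R, U} and every production mentioning them.

S -> op num | num op num | num T; T -> op num | op op num | op op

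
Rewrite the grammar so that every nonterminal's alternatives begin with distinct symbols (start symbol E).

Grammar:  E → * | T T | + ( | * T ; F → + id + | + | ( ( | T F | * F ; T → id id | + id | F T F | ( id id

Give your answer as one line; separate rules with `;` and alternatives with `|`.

E → T T | + ( | * E'; F → ( ( | T F | * F | + F'; T → id id | + id | F T F | ( id id; E' → ε | T; F' → id + | ε

E has alternatives sharing prefix '*': factor to E → * E' with E' → ε | T.
F has alternatives sharing prefix '+': factor to F → + F' with F' → id + | ε.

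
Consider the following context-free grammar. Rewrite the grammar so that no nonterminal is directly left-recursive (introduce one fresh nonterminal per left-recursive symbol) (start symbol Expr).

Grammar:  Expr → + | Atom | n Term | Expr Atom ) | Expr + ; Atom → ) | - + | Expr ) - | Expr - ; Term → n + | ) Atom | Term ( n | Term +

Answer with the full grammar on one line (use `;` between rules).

Expr → + Expr1 | Atom Expr1 | n Term Expr1; Atom → ) | - + | Expr ) - | Expr -; Term → n + Term1 | ) Atom Term1; Expr1 → Atom ) Expr1 | + Expr1 | ε; Term1 → ( n Term1 | + Term1 | ε

Directly left-recursive nonterminals: Expr, Term.
For Expr: α = {Atom ), +}, β = {+, Atom, n Term}. Rewrite as Expr → β Expr1 and Expr1 → α Expr1 | ε.
For Term: α = {( n, +}, β = {n +, ) Atom}. Rewrite as Term → β Term1 and Term1 → α Term1 | ε.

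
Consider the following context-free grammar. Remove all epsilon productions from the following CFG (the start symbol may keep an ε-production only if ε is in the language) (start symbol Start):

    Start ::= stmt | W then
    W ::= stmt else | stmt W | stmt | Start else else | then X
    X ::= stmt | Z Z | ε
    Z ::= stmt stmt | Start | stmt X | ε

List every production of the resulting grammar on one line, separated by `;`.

Nullable set = {X, Z}.
ε ∉ L(G), so no ε-production is kept.
Expand every rule over subsets of its nullable positions: W → then X gives then X | then. X → Z Z gives Z Z | Z. Z → stmt X gives stmt X | stmt.

Start ::= stmt | W then; W ::= stmt else | stmt W | stmt | Start else else | then X | then; X ::= stmt | Z Z | Z; Z ::= stmt stmt | Start | stmt X | stmt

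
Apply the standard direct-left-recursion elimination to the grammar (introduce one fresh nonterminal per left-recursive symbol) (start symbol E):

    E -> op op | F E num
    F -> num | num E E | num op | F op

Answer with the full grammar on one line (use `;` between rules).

F is directly left-recursive.
For F: α = {op}, β = {num, num E E, num op}. Rewrite as F → β F' and F' → α F' | ε.

E -> op op | F E num; F -> num F' | num E E F' | num op F'; F' -> op F' | ε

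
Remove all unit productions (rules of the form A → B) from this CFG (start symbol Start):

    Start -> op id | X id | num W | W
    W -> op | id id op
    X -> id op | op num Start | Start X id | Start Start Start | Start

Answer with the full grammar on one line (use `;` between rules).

Unit pairs: Start ⇒* {W}; X ⇒* {Start, W}.
Replace each nonterminal's rules with the union of the non-unit rules of every nonterminal it unit-derives.

Start -> op id | X id | num W | op | id id op; W -> op | id id op; X -> op id | X id | num W | id op | op num Start | Start X id | Start Start Start | op | id id op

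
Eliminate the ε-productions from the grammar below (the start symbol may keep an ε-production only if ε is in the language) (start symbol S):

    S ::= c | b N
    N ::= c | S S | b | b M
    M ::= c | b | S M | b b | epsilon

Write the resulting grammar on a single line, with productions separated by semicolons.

S ::= c | b N; N ::= c | S S | b | b M; M ::= c | b | S M | S | b b

Nullable nonterminals: {M}.
ε ∉ L(G), so no ε-production is kept.
Expand every rule over subsets of its nullable positions: M → S M gives S M | S.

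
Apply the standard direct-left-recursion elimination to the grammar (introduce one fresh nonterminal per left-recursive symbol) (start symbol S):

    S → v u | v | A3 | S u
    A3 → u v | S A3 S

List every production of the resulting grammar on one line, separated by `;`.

S → v u S' | v S' | A3 S'; A3 → u v | S A3 S; S' → u S' | ε

Left recursion appears on S.
For S: α = {u}, β = {v u, v, A3}. Rewrite as S → β S' and S' → α S' | ε.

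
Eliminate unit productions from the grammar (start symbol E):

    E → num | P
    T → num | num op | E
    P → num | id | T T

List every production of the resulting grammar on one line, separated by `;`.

Unit pairs: E ⇒* {P}; T ⇒* {E, P}.
Replace each nonterminal's rules with the union of the non-unit rules of every nonterminal it unit-derives.

E → num | id | T T; T → num | id | T T | num op; P → num | id | T T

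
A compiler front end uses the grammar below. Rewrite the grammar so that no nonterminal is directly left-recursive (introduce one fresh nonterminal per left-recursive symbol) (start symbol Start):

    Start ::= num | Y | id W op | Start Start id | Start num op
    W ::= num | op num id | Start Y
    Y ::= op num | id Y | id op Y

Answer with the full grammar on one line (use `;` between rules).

Start ::= num Start1 | Y Start1 | id W op Start1; W ::= num | op num id | Start Y; Y ::= op num | id Y | id op Y; Start1 ::= Start id Start1 | num op Start1 | epsilon

Directly left-recursive nonterminal: Start.
For Start: α = {Start id, num op}, β = {num, Y, id W op}. Rewrite as Start → β Start1 and Start1 → α Start1 | ε.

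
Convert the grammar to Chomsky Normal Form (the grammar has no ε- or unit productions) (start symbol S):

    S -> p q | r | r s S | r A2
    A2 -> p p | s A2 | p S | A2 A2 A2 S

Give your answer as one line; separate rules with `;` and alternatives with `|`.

Introduce a nonterminal for each terminal appearing in a rule of length ≥ 2: X1 → p, X2 → q, X3 → r, X4 → s.
Binarize each right-hand side of length ≥ 3 by chaining fresh nonterminals (Y1, Y2, …): affected rules were S → X3 X4 S; A2 → A2 A2 A2 S.

S -> X1 X2 | r | X3 Y1 | X3 A2; A2 -> X1 X1 | X4 A2 | X1 S | A2 Y2; X1 -> p; X2 -> q; X3 -> r; X4 -> s; Y1 -> X4 S; Y2 -> A2 Y3; Y3 -> A2 S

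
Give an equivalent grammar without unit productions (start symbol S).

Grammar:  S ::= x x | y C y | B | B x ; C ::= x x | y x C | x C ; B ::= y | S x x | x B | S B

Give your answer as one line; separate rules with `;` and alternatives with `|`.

Unit pairs: S ⇒* {B}.
For each unit pair (A, B), copy every non-unit production of B to A, then drop all unit productions.

S ::= y | S x x | x B | S B | x x | y C y | B x; C ::= x x | y x C | x C; B ::= y | S x x | x B | S B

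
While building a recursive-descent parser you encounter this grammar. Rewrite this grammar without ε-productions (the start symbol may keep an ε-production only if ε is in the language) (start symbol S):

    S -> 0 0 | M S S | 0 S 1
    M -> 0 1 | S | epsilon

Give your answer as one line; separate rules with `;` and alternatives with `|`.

S -> 0 0 | M S S | S S | 0 S 1; M -> 0 1 | S

Nullable nonterminals: {M}.
ε ∉ L(G), so no ε-production is kept.
Expand every rule over subsets of its nullable positions: S → M S S gives M S S | S S.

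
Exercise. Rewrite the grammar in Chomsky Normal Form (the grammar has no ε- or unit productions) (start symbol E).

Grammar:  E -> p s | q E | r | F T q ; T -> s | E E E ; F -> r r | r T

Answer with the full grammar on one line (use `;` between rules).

E -> X1 X2 | X3 E | r | F Y1; T -> s | E Y2; F -> X4 X4 | X4 T; X1 -> p; X2 -> s; X3 -> q; X4 -> r; Y1 -> T X3; Y2 -> E E

Introduce a nonterminal for each terminal appearing in a rule of length ≥ 2: X1 → p, X2 → s, X3 → q, X4 → r.
Binarize each right-hand side of length ≥ 3 by chaining fresh nonterminals (Y1, Y2, …): affected rules were E → F T X3; T → E E E.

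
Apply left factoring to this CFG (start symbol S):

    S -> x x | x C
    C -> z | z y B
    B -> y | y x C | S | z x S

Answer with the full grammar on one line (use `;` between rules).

S -> x S'; C -> z C'; B -> S | z x S | y B'; S' -> x | C; C' -> ε | y B; B' -> ε | x C

S has alternatives sharing prefix 'x': factor to S → x S' with S' → x | C.
C has alternatives sharing prefix 'z': factor to C → z C' with C' → ε | y B.
B has alternatives sharing prefix 'y': factor to B → y B' with B' → ε | x C.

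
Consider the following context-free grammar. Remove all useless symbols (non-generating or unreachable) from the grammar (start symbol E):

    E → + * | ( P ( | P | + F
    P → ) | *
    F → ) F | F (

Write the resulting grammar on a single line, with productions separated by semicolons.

E → + * | ( P ( | P; P → ) | *

Generating nonterminals: {E, P}.
Reachable from E after that: {E, P}.
Removed useless symbols: {F} and every production mentioning them.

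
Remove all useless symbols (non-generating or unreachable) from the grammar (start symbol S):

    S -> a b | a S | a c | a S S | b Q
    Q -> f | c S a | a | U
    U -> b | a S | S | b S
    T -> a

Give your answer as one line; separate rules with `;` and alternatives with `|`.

Generating nonterminals: {Q, S, T, U}.
Reachable from S after that: {Q, S, U}.
Removed useless symbols: {T} and every production mentioning them.

S -> a b | a S | a c | a S S | b Q; Q -> f | c S a | a | U; U -> b | a S | S | b S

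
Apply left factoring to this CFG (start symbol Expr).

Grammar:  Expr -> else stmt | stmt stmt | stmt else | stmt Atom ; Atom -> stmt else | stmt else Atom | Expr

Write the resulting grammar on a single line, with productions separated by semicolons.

Expr has alternatives sharing prefix 'stmt': factor to Expr → stmt Expr1 with Expr1 → stmt | else | Atom.
Atom has alternatives sharing prefix 'stmt else': factor to Atom → stmt else Atom1 with Atom1 → ε | Atom.

Expr -> else stmt | stmt Expr1; Atom -> Expr | stmt else Atom1; Expr1 -> stmt | else | Atom; Atom1 -> ε | Atom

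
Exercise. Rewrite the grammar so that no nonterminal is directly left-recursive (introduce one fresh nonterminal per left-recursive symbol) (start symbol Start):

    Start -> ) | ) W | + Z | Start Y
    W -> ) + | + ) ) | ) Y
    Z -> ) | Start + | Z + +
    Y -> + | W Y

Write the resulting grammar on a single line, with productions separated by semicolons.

Directly left-recursive nonterminals: Start, Z.
For Start: α = {Y}, β = {), ) W, + Z}. Rewrite as Start → β Start1 and Start1 → α Start1 | ε.
For Z: α = {+ +}, β = {), Start +}. Rewrite as Z → β Z1 and Z1 → α Z1 | ε.

Start -> ) Start1 | ) W Start1 | + Z Start1; W -> ) + | + ) ) | ) Y; Z -> ) Z1 | Start + Z1; Y -> + | W Y; Start1 -> Y Start1 | ε; Z1 -> + + Z1 | ε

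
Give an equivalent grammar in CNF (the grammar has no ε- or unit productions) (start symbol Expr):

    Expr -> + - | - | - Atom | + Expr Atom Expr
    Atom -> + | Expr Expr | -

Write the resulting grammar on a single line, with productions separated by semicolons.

Introduce a nonterminal for each terminal appearing in a rule of length ≥ 2: X1 → +, X2 → -.
Binarize each right-hand side of length ≥ 3 by chaining fresh nonterminals (Y1, Y2, …): affected rules were Expr → X1 Expr Atom Expr.

Expr -> X1 X2 | - | X2 Atom | X1 Y1; Atom -> + | Expr Expr | -; X1 -> +; X2 -> -; Y1 -> Expr Y2; Y2 -> Atom Expr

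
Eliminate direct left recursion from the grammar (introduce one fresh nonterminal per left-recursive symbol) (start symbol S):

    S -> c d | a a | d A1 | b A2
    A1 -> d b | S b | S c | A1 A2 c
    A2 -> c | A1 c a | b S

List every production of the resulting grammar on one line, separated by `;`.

S -> c d | a a | d A1 | b A2; A1 -> d b A1' | S b A1' | S c A1'; A2 -> c | A1 c a | b S; A1' -> A2 c A1' | epsilon

Directly left-recursive nonterminal: A1.
For A1: α = {A2 c}, β = {d b, S b, S c}. Rewrite as A1 → β A1' and A1' → α A1' | ε.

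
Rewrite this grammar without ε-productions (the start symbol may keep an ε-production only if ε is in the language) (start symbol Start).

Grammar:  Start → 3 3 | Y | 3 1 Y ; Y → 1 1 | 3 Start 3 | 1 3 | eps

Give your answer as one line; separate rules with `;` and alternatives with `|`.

Start → 3 3 | Y | 3 1 Y | 3 1 | eps; Y → 1 1 | 3 Start 3 | 3 3 | 1 3

Nullable set = {Start, Y}.
ε ∈ L(G) since Start is nullable, so keep Start → ε.
Add the nullable-subset variants: Start → 3 1 Y gives 3 1 Y | 3 1. Y → 3 Start 3 gives 3 Start 3 | 3 3.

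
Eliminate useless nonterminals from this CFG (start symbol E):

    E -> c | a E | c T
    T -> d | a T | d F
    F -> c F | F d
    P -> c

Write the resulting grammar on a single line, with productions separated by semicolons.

E -> c | a E | c T; T -> d | a T

Generating nonterminals: {E, P, T}.
Reachable from E after that: {E, T}.
Removed useless symbols: {F, P} and every production mentioning them.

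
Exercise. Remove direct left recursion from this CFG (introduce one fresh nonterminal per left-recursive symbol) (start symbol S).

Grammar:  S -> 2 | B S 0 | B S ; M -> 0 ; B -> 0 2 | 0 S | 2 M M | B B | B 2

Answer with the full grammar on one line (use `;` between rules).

B is directly left-recursive.
For B: α = {B, 2}, β = {0 2, 0 S, 2 M M}. Rewrite as B → β B' and B' → α B' | ε.

S -> 2 | B S 0 | B S; M -> 0; B -> 0 2 B' | 0 S B' | 2 M M B'; B' -> B B' | 2 B' | ε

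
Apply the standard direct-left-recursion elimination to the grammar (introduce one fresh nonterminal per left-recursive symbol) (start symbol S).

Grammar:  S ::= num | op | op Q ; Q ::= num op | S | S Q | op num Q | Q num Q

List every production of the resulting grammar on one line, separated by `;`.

Left recursion appears on Q.
For Q: α = {num Q}, β = {num op, S, S Q, op num Q}. Rewrite as Q → β Q' and Q' → α Q' | ε.

S ::= num | op | op Q; Q ::= num op Q' | S Q' | S Q Q' | op num Q Q'; Q' ::= num Q Q' | ε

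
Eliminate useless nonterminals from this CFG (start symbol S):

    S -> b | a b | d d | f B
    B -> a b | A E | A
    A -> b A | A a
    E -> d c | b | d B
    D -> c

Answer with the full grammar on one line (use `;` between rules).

S -> b | a b | d d | f B; B -> a b

Generating nonterminals: {B, D, E, S}.
Reachable from S after that: {B, S}.
Removed useless symbols: {A, D, E} and every production mentioning them.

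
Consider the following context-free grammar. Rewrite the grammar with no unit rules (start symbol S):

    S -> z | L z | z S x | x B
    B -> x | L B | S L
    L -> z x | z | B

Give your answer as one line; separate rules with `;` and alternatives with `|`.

S -> z | L z | z S x | x B; B -> x | L B | S L; L -> z x | z | x | L B | S L

Unit pairs: L ⇒* {B}.
For every A with A ⇒* B via unit rules, add B's non-unit alternatives to A; then delete every rule of the form X → Y.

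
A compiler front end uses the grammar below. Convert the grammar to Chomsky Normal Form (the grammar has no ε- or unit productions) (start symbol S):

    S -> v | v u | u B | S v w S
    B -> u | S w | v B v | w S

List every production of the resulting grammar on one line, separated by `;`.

S -> v | X1 X2 | X2 B | S Y1; B -> u | S X3 | X1 Y3 | X3 S; X1 -> v; X2 -> u; X3 -> w; Y1 -> X1 Y2; Y2 -> X3 S; Y3 -> B X1

Introduce a nonterminal for each terminal appearing in a rule of length ≥ 2: X1 → v, X2 → u, X3 → w.
Binarize each right-hand side of length ≥ 3 by chaining fresh nonterminals (Y1, Y2, …): affected rules were S → S X1 X3 S; B → X1 B X1.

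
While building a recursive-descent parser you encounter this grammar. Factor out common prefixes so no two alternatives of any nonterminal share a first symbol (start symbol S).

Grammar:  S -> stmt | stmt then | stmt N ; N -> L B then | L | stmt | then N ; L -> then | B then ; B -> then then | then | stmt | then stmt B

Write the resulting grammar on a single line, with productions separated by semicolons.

S has alternatives sharing prefix 'stmt': factor to S → stmt S' with S' → ε | then | N.
N has alternatives sharing prefix 'L': factor to N → L N' with N' → B then | ε.
B has alternatives sharing prefix 'then': factor to B → then B' with B' → then | ε | stmt B.

S -> stmt S'; N -> stmt | then N | L N'; L -> then | B then; B -> stmt | then B'; S' -> ε | then | N; N' -> B then | ε; B' -> then | ε | stmt B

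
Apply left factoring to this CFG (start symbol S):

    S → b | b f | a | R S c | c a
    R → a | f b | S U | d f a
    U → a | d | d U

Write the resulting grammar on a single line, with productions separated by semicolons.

S has alternatives sharing prefix 'b': factor to S → b S' with S' → ε | f.
U has alternatives sharing prefix 'd': factor to U → d U' with U' → ε | U.

S → a | R S c | c a | b S'; R → a | f b | S U | d f a; U → a | d U'; S' → ε | f; U' → ε | U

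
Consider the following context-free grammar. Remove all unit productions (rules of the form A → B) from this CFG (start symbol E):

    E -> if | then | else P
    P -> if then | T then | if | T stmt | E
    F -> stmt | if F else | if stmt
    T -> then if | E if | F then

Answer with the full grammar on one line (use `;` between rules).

Unit pairs: P ⇒* {E}.
Replace each nonterminal's rules with the union of the non-unit rules of every nonterminal it unit-derives.

E -> if | then | else P; P -> if | then | else P | if then | T then | T stmt; F -> stmt | if F else | if stmt; T -> then if | E if | F then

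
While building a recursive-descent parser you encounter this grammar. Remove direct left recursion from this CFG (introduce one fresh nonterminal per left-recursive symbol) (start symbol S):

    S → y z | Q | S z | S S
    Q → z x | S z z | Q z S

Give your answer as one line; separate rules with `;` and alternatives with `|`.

S → y z S' | Q S'; Q → z x Q' | S z z Q'; S' → z S' | S S' | ε; Q' → z S Q' | ε

Directly left-recursive nonterminals: S, Q.
For S: α = {z, S}, β = {y z, Q}. Rewrite as S → β S' and S' → α S' | ε.
For Q: α = {z S}, β = {z x, S z z}. Rewrite as Q → β Q' and Q' → α Q' | ε.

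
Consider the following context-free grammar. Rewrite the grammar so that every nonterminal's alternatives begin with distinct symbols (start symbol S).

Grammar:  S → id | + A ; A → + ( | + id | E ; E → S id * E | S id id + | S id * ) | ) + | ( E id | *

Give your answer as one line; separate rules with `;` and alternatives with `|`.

S → id | + A; A → E | + A'; E → ) + | ( E id | * | S id E'; A' → ( | id; E' → id + | * E''; E'' → E | )

A has alternatives sharing prefix '+': factor to A → + A' with A' → ( | id.
E has alternatives sharing prefix 'S id': factor to E → S id E' with E' → * E | id + | * ).
E' has alternatives sharing prefix '*': factor to E' → * E'' with E'' → E | ).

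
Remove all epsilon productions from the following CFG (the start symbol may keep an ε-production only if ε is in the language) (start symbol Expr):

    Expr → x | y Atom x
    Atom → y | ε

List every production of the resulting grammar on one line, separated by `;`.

The nullable symbols are {Atom}.
ε ∉ L(G), so no ε-production is kept.
Add the nullable-subset variants: Expr → y Atom x gives y Atom x | y x.

Expr → x | y Atom x | y x; Atom → y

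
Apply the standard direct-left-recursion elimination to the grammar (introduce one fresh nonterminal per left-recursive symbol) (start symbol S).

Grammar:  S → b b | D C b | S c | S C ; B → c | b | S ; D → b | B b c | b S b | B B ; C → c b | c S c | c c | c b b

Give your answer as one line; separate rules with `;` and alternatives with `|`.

S is directly left-recursive.
For S: α = {c, C}, β = {b b, D C b}. Rewrite as S → β S' and S' → α S' | ε.

S → b b S' | D C b S'; B → c | b | S; D → b | B b c | b S b | B B; C → c b | c S c | c c | c b b; S' → c S' | C S' | ε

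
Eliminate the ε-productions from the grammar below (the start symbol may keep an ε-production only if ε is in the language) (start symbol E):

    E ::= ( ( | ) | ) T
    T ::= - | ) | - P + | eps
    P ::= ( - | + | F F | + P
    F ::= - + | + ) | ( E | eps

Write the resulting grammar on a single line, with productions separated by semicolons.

E ::= ( ( | ) | ) T; T ::= - | ) | - P + | - +; P ::= ( - | + | F F | F | + P; F ::= - + | + ) | ( E

Nullable nonterminals: {F, P, T}.
ε ∉ L(G), so no ε-production is kept.
Expand every rule over subsets of its nullable positions: T → - P + gives - P + | - +. P → F F gives F F | F.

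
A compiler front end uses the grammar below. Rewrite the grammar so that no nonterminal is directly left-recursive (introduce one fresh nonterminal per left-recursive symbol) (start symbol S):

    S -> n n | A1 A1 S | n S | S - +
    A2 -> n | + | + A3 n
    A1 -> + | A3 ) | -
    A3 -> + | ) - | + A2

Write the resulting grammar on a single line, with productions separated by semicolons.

Directly left-recursive nonterminal: S.
For S: α = {- +}, β = {n n, A1 A1 S, n S}. Rewrite as S → β S' and S' → α S' | ε.

S -> n n S' | A1 A1 S S' | n S S'; A2 -> n | + | + A3 n; A1 -> + | A3 ) | -; A3 -> + | ) - | + A2; S' -> - + S' | eps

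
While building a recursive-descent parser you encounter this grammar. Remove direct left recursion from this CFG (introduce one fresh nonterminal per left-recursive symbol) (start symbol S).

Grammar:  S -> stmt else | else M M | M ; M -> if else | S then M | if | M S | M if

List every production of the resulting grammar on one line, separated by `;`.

S -> stmt else | else M M | M; M -> if else M' | S then M M' | if M'; M' -> S M' | if M' | ε

M is directly left-recursive.
For M: α = {S, if}, β = {if else, S then M, if}. Rewrite as M → β M' and M' → α M' | ε.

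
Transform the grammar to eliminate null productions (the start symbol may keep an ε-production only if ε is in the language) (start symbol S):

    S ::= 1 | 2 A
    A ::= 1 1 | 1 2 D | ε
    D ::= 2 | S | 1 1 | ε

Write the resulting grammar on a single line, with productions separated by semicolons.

S ::= 1 | 2 A | 2; A ::= 1 1 | 1 2 D | 1 2; D ::= 2 | S | 1 1

Nullable set = {A, D}.
ε ∉ L(G), so no ε-production is kept.
For each production, add variants omitting each subset of nullable occurrences: S → 2 A gives 2 A | 2. A → 1 2 D gives 1 2 D | 1 2.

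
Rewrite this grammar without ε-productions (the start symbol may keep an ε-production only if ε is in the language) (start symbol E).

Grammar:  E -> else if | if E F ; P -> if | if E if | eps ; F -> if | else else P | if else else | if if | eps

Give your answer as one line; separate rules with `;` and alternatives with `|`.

Nullable nonterminals: {F, P}.
ε ∉ L(G), so no ε-production is kept.
For each production, add variants omitting each subset of nullable occurrences: E → if E F gives if E F | if E. F → else else P gives else else P | else else.

E -> else if | if E F | if E; P -> if | if E if; F -> if | else else P | else else | if else else | if if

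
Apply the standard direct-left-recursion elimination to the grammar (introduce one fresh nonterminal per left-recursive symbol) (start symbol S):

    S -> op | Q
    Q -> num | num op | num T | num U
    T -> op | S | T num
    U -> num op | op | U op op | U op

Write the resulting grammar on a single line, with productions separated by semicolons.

S -> op | Q; Q -> num | num op | num T | num U; T -> op T' | S T'; U -> num op U' | op U'; T' -> num T' | ε; U' -> op op U' | op U' | ε

T, U are directly left-recursive.
For T: α = {num}, β = {op, S}. Rewrite as T → β T' and T' → α T' | ε.
For U: α = {op op, op}, β = {num op, op}. Rewrite as U → β U' and U' → α U' | ε.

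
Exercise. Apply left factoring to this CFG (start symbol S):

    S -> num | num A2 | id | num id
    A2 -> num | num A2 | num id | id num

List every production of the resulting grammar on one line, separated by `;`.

S has alternatives sharing prefix 'num': factor to S → num S' with S' → ε | A2 | id.
A2 has alternatives sharing prefix 'num': factor to A2 → num A2' with A2' → ε | A2 | id.

S -> id | num S'; A2 -> id num | num A2'; S' -> ε | A2 | id; A2' -> ε | A2 | id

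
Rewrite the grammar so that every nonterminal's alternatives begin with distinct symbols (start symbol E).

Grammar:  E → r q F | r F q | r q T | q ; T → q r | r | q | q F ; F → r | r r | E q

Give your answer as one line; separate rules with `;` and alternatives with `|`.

E → q | r E'; T → r | q T'; F → E q | r F'; E' → F q | q E''; T' → r | ε | F; F' → ε | r; E'' → F | T

E has alternatives sharing prefix 'r': factor to E → r E' with E' → q F | F q | q T.
T has alternatives sharing prefix 'q': factor to T → q T' with T' → r | ε | F.
F has alternatives sharing prefix 'r': factor to F → r F' with F' → ε | r.
E' has alternatives sharing prefix 'q': factor to E' → q E'' with E'' → F | T.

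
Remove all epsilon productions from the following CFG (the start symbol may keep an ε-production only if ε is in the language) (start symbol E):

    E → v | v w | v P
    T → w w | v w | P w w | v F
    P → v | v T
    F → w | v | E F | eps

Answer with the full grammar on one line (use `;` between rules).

E → v | v w | v P; T → w w | v w | P w w | v F | v; P → v | v T; F → w | v | E F | E

Nullable set = {F}.
ε ∉ L(G), so no ε-production is kept.
Expand every rule over subsets of its nullable positions: T → v F gives v F | v. F → E F gives E F | E.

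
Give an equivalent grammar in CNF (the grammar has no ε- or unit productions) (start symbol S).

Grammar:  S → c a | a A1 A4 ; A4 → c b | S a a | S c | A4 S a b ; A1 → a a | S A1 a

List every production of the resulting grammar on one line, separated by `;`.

S → X1 X2 | X2 Y1; A4 → X1 X3 | S Y2 | S X1 | A4 Y3; A1 → X2 X2 | S Y5; X1 → c; X2 → a; X3 → b; Y1 → A1 A4; Y2 → X2 X2; Y3 → S Y4; Y4 → X2 X3; Y5 → A1 X2

Introduce a nonterminal for each terminal appearing in a rule of length ≥ 2: X1 → c, X2 → a, X3 → b.
Binarize each right-hand side of length ≥ 3 by chaining fresh nonterminals (Y1, Y2, …): affected rules were S → X2 A1 A4; A4 → S X2 X2; A4 → A4 S X2 X3; A1 → S A1 X2.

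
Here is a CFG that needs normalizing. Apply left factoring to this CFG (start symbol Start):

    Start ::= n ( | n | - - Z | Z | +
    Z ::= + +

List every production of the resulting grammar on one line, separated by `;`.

Start ::= - - Z | Z | + | n Start1; Z ::= + +; Start1 ::= ( | eps

Start has alternatives sharing prefix 'n': factor to Start → n Start1 with Start1 → ( | ε.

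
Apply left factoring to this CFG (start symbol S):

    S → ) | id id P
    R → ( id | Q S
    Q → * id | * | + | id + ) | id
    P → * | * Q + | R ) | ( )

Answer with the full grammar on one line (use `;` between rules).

S → ) | id id P; R → ( id | Q S; Q → + | * Q' | id Q''; P → R ) | ( ) | * P'; Q' → id | ε; Q'' → + ) | ε; P' → ε | Q +

Q has alternatives sharing prefix '*': factor to Q → * Q' with Q' → id | ε.
Q has alternatives sharing prefix 'id': factor to Q → id Q'' with Q'' → + ) | ε.
P has alternatives sharing prefix '*': factor to P → * P' with P' → ε | Q +.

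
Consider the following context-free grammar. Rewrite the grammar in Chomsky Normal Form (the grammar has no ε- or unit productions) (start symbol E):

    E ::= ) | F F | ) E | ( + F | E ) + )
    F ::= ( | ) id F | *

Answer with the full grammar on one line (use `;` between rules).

Introduce a nonterminal for each terminal appearing in a rule of length ≥ 2: X1 → ), X2 → (, X3 → +, X4 → id.
Binarize each right-hand side of length ≥ 3 by chaining fresh nonterminals (Y1, Y2, …): affected rules were E → X2 X3 F; E → E X1 X3 X1; F → X1 X4 F.

E ::= ) | F F | X1 E | X2 Y1 | E Y2; F ::= ( | X1 Y4 | *; X1 ::= ); X2 ::= (; X3 ::= +; X4 ::= id; Y1 ::= X3 F; Y2 ::= X1 Y3; Y3 ::= X3 X1; Y4 ::= X4 F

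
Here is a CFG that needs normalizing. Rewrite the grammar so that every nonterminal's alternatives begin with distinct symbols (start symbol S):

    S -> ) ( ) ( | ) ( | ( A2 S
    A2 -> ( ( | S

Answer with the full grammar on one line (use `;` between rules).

S has alternatives sharing prefix ') (': factor to S → ) ( S' with S' → ) ( | ε.

S -> ( A2 S | ) ( S'; A2 -> ( ( | S; S' -> ) ( | eps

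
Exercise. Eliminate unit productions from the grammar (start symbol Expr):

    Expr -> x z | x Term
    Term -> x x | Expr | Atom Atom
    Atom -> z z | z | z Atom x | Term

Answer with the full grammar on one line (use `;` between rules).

Unit pairs: Atom ⇒* {Expr, Term}; Term ⇒* {Expr}.
For every A with A ⇒* B via unit rules, add B's non-unit alternatives to A; then delete every rule of the form X → Y.

Expr -> x z | x Term; Term -> x x | Atom Atom | x z | x Term; Atom -> x x | Atom Atom | z z | z | z Atom x | x z | x Term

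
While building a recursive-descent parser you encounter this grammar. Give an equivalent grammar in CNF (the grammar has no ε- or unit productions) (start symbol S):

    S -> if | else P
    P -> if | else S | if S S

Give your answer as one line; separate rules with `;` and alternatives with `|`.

S -> if | X1 P; P -> if | X1 S | X2 Y1; X1 -> else; X2 -> if; Y1 -> S S

Introduce a nonterminal for each terminal appearing in a rule of length ≥ 2: X1 → else, X2 → if.
Binarize each right-hand side of length ≥ 3 by chaining fresh nonterminals (Y1, Y2, …): affected rules were P → X2 S S.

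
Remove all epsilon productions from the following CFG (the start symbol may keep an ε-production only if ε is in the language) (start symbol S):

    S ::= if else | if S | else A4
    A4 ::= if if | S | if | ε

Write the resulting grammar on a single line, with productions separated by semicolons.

The nullable symbols are {A4}.
ε ∉ L(G), so no ε-production is kept.
For each production, add variants omitting each subset of nullable occurrences: S → else A4 gives else A4 | else.

S ::= if else | if S | else A4 | else; A4 ::= if if | S | if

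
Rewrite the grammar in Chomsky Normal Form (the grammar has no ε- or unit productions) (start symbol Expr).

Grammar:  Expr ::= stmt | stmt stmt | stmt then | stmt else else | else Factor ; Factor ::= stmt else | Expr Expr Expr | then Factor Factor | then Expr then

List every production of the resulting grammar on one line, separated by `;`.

Expr ::= stmt | X1 X1 | X1 X2 | X1 Y1 | X3 Factor; Factor ::= X1 X3 | Expr Y2 | X2 Y3 | X2 Y4; X1 ::= stmt; X2 ::= then; X3 ::= else; Y1 ::= X3 X3; Y2 ::= Expr Expr; Y3 ::= Factor Factor; Y4 ::= Expr X2

Introduce a nonterminal for each terminal appearing in a rule of length ≥ 2: X1 → stmt, X2 → then, X3 → else.
Binarize each right-hand side of length ≥ 3 by chaining fresh nonterminals (Y1, Y2, …): affected rules were Expr → X1 X3 X3; Factor → Expr Expr Expr; Factor → X2 Factor Factor; Factor → X2 Expr X2.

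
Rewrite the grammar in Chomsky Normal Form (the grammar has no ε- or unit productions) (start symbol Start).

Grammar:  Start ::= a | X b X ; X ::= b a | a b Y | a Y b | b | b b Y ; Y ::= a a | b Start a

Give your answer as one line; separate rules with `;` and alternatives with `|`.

Introduce a nonterminal for each terminal appearing in a rule of length ≥ 2: X1 → b, X2 → a.
Binarize each right-hand side of length ≥ 3 by chaining fresh nonterminals (Y1, Y2, …): affected rules were Start → X X1 X; X → X2 X1 Y; X → X2 Y X1; X → X1 X1 Y.

Start ::= a | X Y1; X ::= X1 X2 | X2 Y2 | X2 Y3 | b | X1 Y4; Y ::= X2 X2 | X1 Y5; X1 ::= b; X2 ::= a; Y1 ::= X1 X; Y2 ::= X1 Y; Y3 ::= Y X1; Y4 ::= X1 Y; Y5 ::= Start X2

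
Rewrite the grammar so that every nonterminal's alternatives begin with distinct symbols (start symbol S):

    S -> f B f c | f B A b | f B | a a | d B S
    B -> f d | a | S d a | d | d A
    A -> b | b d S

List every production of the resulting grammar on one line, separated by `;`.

S -> a a | d B S | f B S'; B -> f d | a | S d a | d B'; A -> b A'; S' -> f c | A b | ε; B' -> ε | A; A' -> ε | d S

S has alternatives sharing prefix 'f B': factor to S → f B S' with S' → f c | A b | ε.
B has alternatives sharing prefix 'd': factor to B → d B' with B' → ε | A.
A has alternatives sharing prefix 'b': factor to A → b A' with A' → ε | d S.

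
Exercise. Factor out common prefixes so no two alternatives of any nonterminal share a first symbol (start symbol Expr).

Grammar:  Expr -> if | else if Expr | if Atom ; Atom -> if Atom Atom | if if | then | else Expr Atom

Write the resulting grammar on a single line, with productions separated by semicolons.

Expr has alternatives sharing prefix 'if': factor to Expr → if Expr1 with Expr1 → ε | Atom.
Atom has alternatives sharing prefix 'if': factor to Atom → if Atom1 with Atom1 → Atom Atom | if.

Expr -> else if Expr | if Expr1; Atom -> then | else Expr Atom | if Atom1; Expr1 -> ε | Atom; Atom1 -> Atom Atom | if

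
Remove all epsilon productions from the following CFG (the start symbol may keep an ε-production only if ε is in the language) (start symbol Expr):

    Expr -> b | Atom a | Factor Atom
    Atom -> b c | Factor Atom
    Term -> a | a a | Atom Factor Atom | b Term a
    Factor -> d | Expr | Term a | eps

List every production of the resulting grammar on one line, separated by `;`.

Nullable set = {Factor}.
ε ∉ L(G), so no ε-production is kept.
Add the nullable-subset variants: Expr → Factor Atom gives Factor Atom | Atom. Term → Atom Factor Atom gives Atom Factor Atom | Atom Atom.

Expr -> b | Atom a | Factor Atom | Atom; Atom -> b c | Factor Atom; Term -> a | a a | Atom Factor Atom | Atom Atom | b Term a; Factor -> d | Expr | Term a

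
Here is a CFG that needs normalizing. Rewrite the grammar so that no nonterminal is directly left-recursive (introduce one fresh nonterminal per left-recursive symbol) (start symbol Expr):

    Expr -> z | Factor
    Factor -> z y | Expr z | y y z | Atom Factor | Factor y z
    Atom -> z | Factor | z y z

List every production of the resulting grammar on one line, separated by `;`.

Expr -> z | Factor; Factor -> z y Factor1 | Expr z Factor1 | y y z Factor1 | Atom Factor Factor1; Atom -> z | Factor | z y z; Factor1 -> y z Factor1 | ε

Factor is directly left-recursive.
For Factor: α = {y z}, β = {z y, Expr z, y y z, Atom Factor}. Rewrite as Factor → β Factor1 and Factor1 → α Factor1 | ε.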